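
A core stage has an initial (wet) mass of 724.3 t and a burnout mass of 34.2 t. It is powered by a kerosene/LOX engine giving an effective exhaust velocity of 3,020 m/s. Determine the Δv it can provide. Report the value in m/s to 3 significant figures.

Rocket equation: Δv = v_e · ln(m₀/m_f) = 3020.0 × ln(21.18) = 3020.0 × 3.0530 ≈ 9220.0 m/s.

Δv ≈ 9220 m/s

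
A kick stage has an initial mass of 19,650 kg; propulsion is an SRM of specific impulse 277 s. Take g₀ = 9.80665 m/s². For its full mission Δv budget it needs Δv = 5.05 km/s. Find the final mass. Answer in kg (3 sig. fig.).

final mass ≈ 3060 kg

v_e = Isp · g₀ = 277 × 9.80665 = 2716.4 m/s.
Rocket equation: m₀/m_f = exp(Δv / v_e) = exp(5050 / 2716.4) = exp(1.8590) = 6.4176.
m_f = m₀ / 6.4176 = 19,650 / 6.4176 = 3,061.89 kg.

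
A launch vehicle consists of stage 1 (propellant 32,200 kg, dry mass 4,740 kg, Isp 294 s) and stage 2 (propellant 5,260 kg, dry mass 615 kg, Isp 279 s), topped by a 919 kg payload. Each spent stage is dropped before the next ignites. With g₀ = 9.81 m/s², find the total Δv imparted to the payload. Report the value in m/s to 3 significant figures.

Ignition mass of stage 1 = 32,200+4,740 + 5,260+615 + 919 = 43,734 kg.
Stage 1: m₀ = 43,734 kg, m_f = 43,734 − 32,200 = 11,534 kg; Δv = 294×9.81×ln(3.792) = 2884.1×1.3328 ≈ 3844 m/s.
Stage 2: m₀ = 6,794 kg, m_f = 6,794 − 5,260 = 1,534 kg; Δv = 279×9.81×ln(4.429) = 2737.0×1.4882 ≈ 4073 m/s.
Total Δv = 3844 + 4073 = 7917 m/s.

Δv ≈ 7920 m/s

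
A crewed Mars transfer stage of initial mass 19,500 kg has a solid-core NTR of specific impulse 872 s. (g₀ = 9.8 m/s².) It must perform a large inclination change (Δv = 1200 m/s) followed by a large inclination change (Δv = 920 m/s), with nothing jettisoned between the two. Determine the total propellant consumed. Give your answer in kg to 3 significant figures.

v_e = Isp · g₀ = 872 × 9.8 = 8545.6 m/s.
After the first burn: m = 19500 × exp(−1200/8545.6) = 19500 × 0.86899 = 16,945.3 kg.
After the second burn: m = 16,945.3 × exp(−920/8545.6) = 16,945.3 × 0.89793 = 15,215.7 kg.
Total propellant = m₀ − m_final = 19500 − 15,215.7 = 4,284.3 kg.

total propellant consumed ≈ 4280 kg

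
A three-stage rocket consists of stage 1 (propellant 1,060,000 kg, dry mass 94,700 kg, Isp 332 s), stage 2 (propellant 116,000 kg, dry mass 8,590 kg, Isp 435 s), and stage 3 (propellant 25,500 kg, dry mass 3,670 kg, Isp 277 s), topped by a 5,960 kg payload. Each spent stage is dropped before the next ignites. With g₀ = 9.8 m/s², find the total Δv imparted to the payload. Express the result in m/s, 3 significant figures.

Ignition mass of stage 1 = 1,060,000+94,700 + 116,000+8,590 + 25,500+3,670 + 5,960 = 1,314,420 kg.
Stage 1: m₀ = 1,314,420 kg, m_f = 1,314,420 − 1,060,000 = 254,420 kg; Δv = 332×9.8×ln(5.166) = 3253.6×1.6422 ≈ 5343 m/s.
Stage 2: m₀ = 159,720 kg, m_f = 159,720 − 116,000 = 43,720 kg; Δv = 435×9.8×ln(3.653) = 4263.0×1.2956 ≈ 5523 m/s.
Stage 3: m₀ = 35,130 kg, m_f = 35,130 − 25,500 = 9,630 kg; Δv = 277×9.8×ln(3.648) = 2714.6×1.2942 ≈ 3513 m/s.
Total Δv = 5343 + 5523 + 3513 = 14379 m/s.

Δv ≈ 14400 m/s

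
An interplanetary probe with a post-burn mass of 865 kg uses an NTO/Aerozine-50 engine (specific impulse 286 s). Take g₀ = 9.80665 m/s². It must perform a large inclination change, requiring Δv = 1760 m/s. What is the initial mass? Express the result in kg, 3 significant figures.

initial mass ≈ 1620 kg

v_e = Isp · g₀ = 286 × 9.80665 = 2804.7 m/s.
m₀/m_f = exp(Δv / v_e) = exp(1760 / 2804.7) = exp(0.6275) = 1.8730.
m₀ = m_f × 1.8730 = 865 × 1.8730 = 1,620.15 kg.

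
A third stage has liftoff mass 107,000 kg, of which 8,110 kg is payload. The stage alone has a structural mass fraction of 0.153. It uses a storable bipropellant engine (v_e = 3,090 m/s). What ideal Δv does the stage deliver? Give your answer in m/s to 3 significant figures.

Δv ≈ 4720 m/s

Stage wet mass = m₀ − payload = 107,000 − 8,110 = 98,890 kg.
Stage dry mass = ε × stage wet mass = 0.153 × 98,890 = 15,130.2 kg.
Burnout mass m_f = stage dry + payload = 15,130.2 + 8,110 = 23,240.2 kg.
Using Δv = v_e ln(m₀/m_f): Δv = v_e · ln(107,000/23,240.2) = 3090.0 × ln(4.604) = 3090.0 × 1.5269 ≈ 4718 m/s.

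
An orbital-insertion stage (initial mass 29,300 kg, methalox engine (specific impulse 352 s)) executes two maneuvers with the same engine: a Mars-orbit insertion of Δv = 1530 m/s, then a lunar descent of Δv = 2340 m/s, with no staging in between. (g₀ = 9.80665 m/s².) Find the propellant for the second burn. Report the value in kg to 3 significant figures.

propellant for the second burn ≈ 9260 kg

v_e = Isp · g₀ = 352 × 9.80665 = 3451.9 m/s.
After the first burn: m = 29300 × exp(−1530/3451.9) = 29300 × 0.64196 = 18,809.4 kg.
After the second burn: m = 18,809.4 × exp(−2340/3451.9) = 18,809.4 × 0.50769 = 9,549.34 kg.
Second-burn propellant = 18,809.4 − 9,549.34 = 9,260.06 kg.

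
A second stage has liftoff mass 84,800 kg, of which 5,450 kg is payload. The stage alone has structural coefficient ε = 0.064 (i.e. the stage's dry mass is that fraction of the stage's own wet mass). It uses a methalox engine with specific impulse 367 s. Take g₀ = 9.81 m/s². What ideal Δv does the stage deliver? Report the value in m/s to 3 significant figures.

Stage wet mass = m₀ − payload = 84,800 − 5,450 = 79,350 kg.
Stage dry mass = ε × stage wet mass = 0.064 × 79,350 = 5,078.4 kg.
Burnout mass m_f = stage dry + payload = 5,078.4 + 5,450 = 10,528.4 kg.
v_e = Isp · g₀ = 367 × 9.81 = 3600.3 m/s.
Δv = v_e · ln(84,800/10,528.4) = 3600.3 × ln(8.054) = 3600.3 × 2.0862 ≈ 7511 m/s.

Δv ≈ 7510 m/s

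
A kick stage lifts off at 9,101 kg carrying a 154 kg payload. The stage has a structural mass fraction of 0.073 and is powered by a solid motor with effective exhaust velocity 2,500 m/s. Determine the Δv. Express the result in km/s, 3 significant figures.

Stage wet mass = m₀ − payload = 9,101 − 154 = 8,947 kg.
Stage dry mass = ε × stage wet mass = 0.073 × 8,947 = 653.131 kg.
Burnout mass m_f = stage dry + payload = 653.131 + 154 = 807.131 kg.
Rocket equation: Δv = v_e · ln(9,101/807.131) = 2500.0 × ln(11.28) = 2500.0 × 2.4227 ≈ 6057 m/s.

Δv ≈ 6.06 km/s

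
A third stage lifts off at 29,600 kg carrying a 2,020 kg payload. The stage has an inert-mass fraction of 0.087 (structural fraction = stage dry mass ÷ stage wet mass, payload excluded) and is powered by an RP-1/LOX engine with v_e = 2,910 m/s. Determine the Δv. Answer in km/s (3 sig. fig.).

Δv ≈ 5.53 km/s

Stage wet mass = m₀ − payload = 29,600 − 2,020 = 27,580 kg.
Stage dry mass = ε × stage wet mass = 0.087 × 27,580 = 2,399.46 kg.
Burnout mass m_f = stage dry + payload = 2,399.46 + 2,020 = 4,419.46 kg.
Δv = v_e · ln(29,600/4,419.46) = 2910.0 × ln(6.698) = 2910.0 × 1.9018 ≈ 5534 m/s.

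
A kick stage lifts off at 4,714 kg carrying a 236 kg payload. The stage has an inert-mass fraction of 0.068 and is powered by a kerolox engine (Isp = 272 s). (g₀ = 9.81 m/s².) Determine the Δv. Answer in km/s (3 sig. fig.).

Stage wet mass = m₀ − payload = 4,714 − 236 = 4,478 kg.
Stage dry mass = ε × stage wet mass = 0.068 × 4,478 = 304.504 kg.
Burnout mass m_f = stage dry + payload = 304.504 + 236 = 540.504 kg.
v_e = Isp · g₀ = 272 × 9.81 = 2668.3 m/s.
From the ideal rocket equation, Δv = v_e · ln(4,714/540.504) = 2668.3 × ln(8.721) = 2668.3 × 2.1658 ≈ 5779 m/s.

Δv ≈ 5.78 km/s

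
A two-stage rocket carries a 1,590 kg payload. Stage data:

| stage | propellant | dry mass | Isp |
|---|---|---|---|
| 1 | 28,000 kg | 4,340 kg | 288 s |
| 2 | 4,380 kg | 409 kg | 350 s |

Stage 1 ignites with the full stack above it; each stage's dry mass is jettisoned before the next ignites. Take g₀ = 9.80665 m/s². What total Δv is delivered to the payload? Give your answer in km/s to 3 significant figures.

Ignition mass of stage 1 = 28,000+4,340 + 4,380+409 + 1,590 = 38,719 kg.
Stage 1: m₀ = 38,719 kg, m_f = 38,719 − 28,000 = 10,719 kg; Δv = 288×9.80665×ln(3.612) = 2824.3×1.2843 ≈ 3627 m/s.
Stage 2: m₀ = 6,379 kg, m_f = 6,379 − 4,380 = 1,999 kg; Δv = 350×9.80665×ln(3.191) = 3432.3×1.1604 ≈ 3983 m/s.
Total Δv = 3627 + 3983 = 7610 m/s.

Δv ≈ 7.61 km/s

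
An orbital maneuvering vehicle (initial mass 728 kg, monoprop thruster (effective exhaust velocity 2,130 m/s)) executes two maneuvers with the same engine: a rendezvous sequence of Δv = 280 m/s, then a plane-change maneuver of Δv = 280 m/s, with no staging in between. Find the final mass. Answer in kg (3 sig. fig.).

final mass ≈ 560 kg

After the first burn: m = 728 × exp(−280/2130.0) = 728 × 0.87682 = 638.325 kg.
After the second burn: m = 638.325 × exp(−280/2130.0) = 638.325 × 0.87682 = 559.696 kg.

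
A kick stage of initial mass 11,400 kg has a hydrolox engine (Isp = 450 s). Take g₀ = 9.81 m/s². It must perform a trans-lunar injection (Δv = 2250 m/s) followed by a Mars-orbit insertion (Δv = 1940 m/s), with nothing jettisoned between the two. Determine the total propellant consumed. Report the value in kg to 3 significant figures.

v_e = Isp · g₀ = 450 × 9.81 = 4414.5 m/s.
After the first burn: m = 11400 × exp(−2250/4414.5) = 11400 × 0.60069 = 6,847.87 kg.
After the second burn: m = 6,847.87 × exp(−1940/4414.5) = 6,847.87 × 0.64438 = 4,412.63 kg.
Total propellant = m₀ − m_final = 11400 − 4,412.63 = 6,987.37 kg.

total propellant consumed ≈ 6990 kg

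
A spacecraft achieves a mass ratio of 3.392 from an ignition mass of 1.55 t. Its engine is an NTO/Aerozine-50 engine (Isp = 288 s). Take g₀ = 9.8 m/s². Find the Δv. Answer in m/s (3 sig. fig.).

Δv ≈ 3450 m/s

v_e = Isp · g₀ = 288 × 9.8 = 2822.4 m/s.
Rocket equation: Δv = v_e · ln(3.392) = 2822.4 × 1.2214 ≈ 3447.3 m/s.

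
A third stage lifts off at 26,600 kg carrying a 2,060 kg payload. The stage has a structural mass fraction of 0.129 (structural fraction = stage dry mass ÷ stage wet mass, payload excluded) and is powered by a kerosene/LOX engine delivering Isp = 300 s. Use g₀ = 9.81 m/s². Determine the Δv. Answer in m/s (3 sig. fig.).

Stage wet mass = m₀ − payload = 26,600 − 2,060 = 24,540 kg.
Stage dry mass = ε × stage wet mass = 0.129 × 24,540 = 3,165.66 kg.
Burnout mass m_f = stage dry + payload = 3,165.66 + 2,060 = 5,225.66 kg.
v_e = Isp · g₀ = 300 × 9.81 = 2943.0 m/s.
By the Tsiolkovsky rocket equation, Δv = v_e · ln(26,600/5,225.66) = 2943.0 × ln(5.09) = 2943.0 × 1.6273 ≈ 4789 m/s.

Δv ≈ 4790 m/s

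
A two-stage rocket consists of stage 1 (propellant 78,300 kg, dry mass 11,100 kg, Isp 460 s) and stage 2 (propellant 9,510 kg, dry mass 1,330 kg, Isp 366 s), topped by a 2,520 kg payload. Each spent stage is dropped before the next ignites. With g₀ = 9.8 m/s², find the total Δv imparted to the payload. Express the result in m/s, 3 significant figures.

Δv ≈ 10900 m/s

Ignition mass of stage 1 = 78,300+11,100 + 9,510+1,330 + 2,520 = 102,760 kg.
Stage 1: m₀ = 102,760 kg, m_f = 102,760 − 78,300 = 24,460 kg; Δv = 460×9.8×ln(4.201) = 4508.0×1.4354 ≈ 6471 m/s.
Stage 2: m₀ = 13,360 kg, m_f = 13,360 − 9,510 = 3,850 kg; Δv = 366×9.8×ln(3.47) = 3586.8×1.2442 ≈ 4463 m/s.
Total Δv = 6471 + 4463 = 10934 m/s.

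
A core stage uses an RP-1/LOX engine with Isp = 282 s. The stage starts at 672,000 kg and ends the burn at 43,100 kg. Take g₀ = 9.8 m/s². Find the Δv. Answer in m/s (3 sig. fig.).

v_e = Isp · g₀ = 282 × 9.8 = 2763.6 m/s.
By the Tsiolkovsky rocket equation, Δv = v_e · ln(m₀/m_f) = 2763.6 × ln(15.59) = 2763.6 × 2.7467 ≈ 7590.9 m/s.

Δv ≈ 7590 m/s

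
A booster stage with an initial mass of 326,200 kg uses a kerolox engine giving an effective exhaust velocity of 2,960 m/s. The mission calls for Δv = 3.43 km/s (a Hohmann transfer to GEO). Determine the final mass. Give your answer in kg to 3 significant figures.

By the Tsiolkovsky rocket equation, m₀/m_f = exp(Δv / v_e) = exp(3430 / 2960.0) = exp(1.1588) = 3.1861.
m_f = m₀ / 3.1861 = 326,200 / 3.1861 = 102,382 kg.

final mass ≈ 102000 kg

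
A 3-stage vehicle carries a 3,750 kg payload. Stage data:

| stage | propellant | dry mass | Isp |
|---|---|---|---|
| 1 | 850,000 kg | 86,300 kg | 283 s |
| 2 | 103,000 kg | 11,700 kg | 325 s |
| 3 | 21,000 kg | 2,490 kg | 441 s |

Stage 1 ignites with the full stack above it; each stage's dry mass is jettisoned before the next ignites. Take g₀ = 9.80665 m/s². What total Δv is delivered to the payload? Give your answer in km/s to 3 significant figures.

Δv ≈ 14.8 km/s

Ignition mass of stage 1 = 850,000+86,300 + 103,000+11,700 + 21,000+2,490 + 3,750 = 1,078,240 kg.
Stage 1: m₀ = 1,078,240 kg, m_f = 1,078,240 − 850,000 = 228,240 kg; Δv = 283×9.80665×ln(4.724) = 2775.3×1.5527 ≈ 4309 m/s.
Stage 2: m₀ = 141,940 kg, m_f = 141,940 − 103,000 = 38,940 kg; Δv = 325×9.80665×ln(3.645) = 3187.2×1.2934 ≈ 4122 m/s.
Stage 3: m₀ = 27,240 kg, m_f = 27,240 − 21,000 = 6,240 kg; Δv = 441×9.80665×ln(4.365) = 4324.7×1.4737 ≈ 6373 m/s.
Total Δv = 4309 + 4122 + 6373 = 14804 m/s.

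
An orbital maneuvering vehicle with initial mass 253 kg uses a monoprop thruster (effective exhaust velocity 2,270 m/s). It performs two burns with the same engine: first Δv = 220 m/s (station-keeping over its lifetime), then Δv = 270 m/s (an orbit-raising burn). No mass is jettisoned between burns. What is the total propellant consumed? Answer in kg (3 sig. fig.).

total propellant consumed ≈ 49.1 kg

After the first burn: m = 253 × exp(−220/2270.0) = 253 × 0.90763 = 229.63 kg.
After the second burn: m = 229.63 × exp(−270/2270.0) = 229.63 × 0.88786 = 203.879 kg.
Total propellant = m₀ − m_final = 253 − 203.879 = 49.121 kg.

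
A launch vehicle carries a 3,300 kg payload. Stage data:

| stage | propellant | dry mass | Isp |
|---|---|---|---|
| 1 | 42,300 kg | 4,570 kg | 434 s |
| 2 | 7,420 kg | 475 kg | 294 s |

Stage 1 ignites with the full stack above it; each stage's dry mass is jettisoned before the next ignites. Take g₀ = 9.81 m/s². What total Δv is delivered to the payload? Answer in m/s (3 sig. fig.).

Δv ≈ 8690 m/s

Ignition mass of stage 1 = 42,300+4,570 + 7,420+475 + 3,300 = 58,065 kg.
Stage 1: m₀ = 58,065 kg, m_f = 58,065 − 42,300 = 15,765 kg; Δv = 434×9.81×ln(3.683) = 4257.5×1.3038 ≈ 5551 m/s.
Stage 2: m₀ = 11,195 kg, m_f = 11,195 − 7,420 = 3,775 kg; Δv = 294×9.81×ln(2.966) = 2884.1×1.0871 ≈ 3135 m/s.
Total Δv = 5551 + 3135 = 8686 m/s.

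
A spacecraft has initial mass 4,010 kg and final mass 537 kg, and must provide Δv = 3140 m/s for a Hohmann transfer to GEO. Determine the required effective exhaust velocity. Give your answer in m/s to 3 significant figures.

v_e ≈ 1560 m/s

ln(m₀/m_f) = ln(4010/537) = ln(7.467) = 2.0105.
v_e = Δv / ln(m₀/m_f) = 3140 / 2.0105 = 1561.8 m/s.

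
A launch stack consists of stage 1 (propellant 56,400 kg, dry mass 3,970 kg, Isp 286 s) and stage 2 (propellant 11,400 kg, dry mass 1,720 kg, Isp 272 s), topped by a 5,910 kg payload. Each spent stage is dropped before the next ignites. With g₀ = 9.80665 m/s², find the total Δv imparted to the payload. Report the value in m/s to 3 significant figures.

Ignition mass of stage 1 = 56,400+3,970 + 11,400+1,720 + 5,910 = 79,400 kg.
Stage 1: m₀ = 79,400 kg, m_f = 79,400 − 56,400 = 23,000 kg; Δv = 286×9.80665×ln(3.452) = 2804.7×1.2390 ≈ 3475 m/s.
Stage 2: m₀ = 19,030 kg, m_f = 19,030 − 11,400 = 7,630 kg; Δv = 272×9.80665×ln(2.494) = 2667.4×0.9139 ≈ 2438 m/s.
Total Δv = 3475 + 2438 = 5913 m/s.

Δv ≈ 5910 m/s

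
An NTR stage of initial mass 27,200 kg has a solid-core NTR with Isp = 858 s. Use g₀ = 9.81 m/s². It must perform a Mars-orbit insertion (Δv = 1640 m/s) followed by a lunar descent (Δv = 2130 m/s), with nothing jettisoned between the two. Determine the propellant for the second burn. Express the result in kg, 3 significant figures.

v_e = Isp · g₀ = 858 × 9.81 = 8417.0 m/s.
After the first burn: m = 27200 × exp(−1640/8417.0) = 27200 × 0.82296 = 22,384.5 kg.
After the second burn: m = 22,384.5 × exp(−2130/8417.0) = 22,384.5 × 0.77642 = 17,379.8 kg.
Second-burn propellant = 22,384.5 − 17,379.8 = 5,004.7 kg.

propellant for the second burn ≈ 5000 kg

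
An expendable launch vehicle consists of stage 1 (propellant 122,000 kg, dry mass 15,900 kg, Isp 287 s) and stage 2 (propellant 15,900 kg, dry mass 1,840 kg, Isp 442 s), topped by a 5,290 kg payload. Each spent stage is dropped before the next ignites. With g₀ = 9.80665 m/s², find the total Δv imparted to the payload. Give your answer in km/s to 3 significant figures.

Ignition mass of stage 1 = 122,000+15,900 + 15,900+1,840 + 5,290 = 160,930 kg.
Stage 1: m₀ = 160,930 kg, m_f = 160,930 − 122,000 = 38,930 kg; Δv = 287×9.80665×ln(4.134) = 2814.5×1.4192 ≈ 3994 m/s.
Stage 2: m₀ = 23,030 kg, m_f = 23,030 − 15,900 = 7,130 kg; Δv = 442×9.80665×ln(3.23) = 4334.5×1.1725 ≈ 5082 m/s.
Total Δv = 3994 + 5082 = 9076 m/s.

Δv ≈ 9.08 km/s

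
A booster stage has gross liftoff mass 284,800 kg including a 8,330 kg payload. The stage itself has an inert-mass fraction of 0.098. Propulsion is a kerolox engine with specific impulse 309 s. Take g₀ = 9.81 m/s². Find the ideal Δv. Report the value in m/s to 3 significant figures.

Δv ≈ 6320 m/s

Stage wet mass = m₀ − payload = 284,800 − 8,330 = 276,470 kg.
Stage dry mass = ε × stage wet mass = 0.098 × 276,470 = 27,094.1 kg.
Burnout mass m_f = stage dry + payload = 27,094.1 + 8,330 = 35,424.1 kg.
v_e = Isp · g₀ = 309 × 9.81 = 3031.3 m/s.
By the Tsiolkovsky rocket equation, Δv = v_e · ln(284,800/35,424.1) = 3031.3 × ln(8.04) = 3031.3 × 2.0844 ≈ 6318 m/s.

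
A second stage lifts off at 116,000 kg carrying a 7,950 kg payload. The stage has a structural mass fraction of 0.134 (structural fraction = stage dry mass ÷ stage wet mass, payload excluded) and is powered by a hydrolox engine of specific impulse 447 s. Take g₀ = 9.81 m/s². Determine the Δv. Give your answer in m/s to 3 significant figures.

Δv ≈ 7210 m/s

Stage wet mass = m₀ − payload = 116,000 − 7,950 = 108,050 kg.
Stage dry mass = ε × stage wet mass = 0.134 × 108,050 = 14,478.7 kg.
Burnout mass m_f = stage dry + payload = 14,478.7 + 7,950 = 22,428.7 kg.
v_e = Isp · g₀ = 447 × 9.81 = 4385.1 m/s.
Δv = v_e · ln(116,000/22,428.7) = 4385.1 × ln(5.172) = 4385.1 × 1.6432 ≈ 7206 m/s.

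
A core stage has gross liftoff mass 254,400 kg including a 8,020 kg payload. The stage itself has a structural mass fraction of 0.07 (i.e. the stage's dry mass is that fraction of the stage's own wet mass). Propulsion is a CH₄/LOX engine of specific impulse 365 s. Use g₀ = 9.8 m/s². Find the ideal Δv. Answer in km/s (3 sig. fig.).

Δv ≈ 8.26 km/s

Stage wet mass = m₀ − payload = 254,400 − 8,020 = 246,380 kg.
Stage dry mass = ε × stage wet mass = 0.07 × 246,380 = 17,246.6 kg.
Burnout mass m_f = stage dry + payload = 17,246.6 + 8,020 = 25,266.6 kg.
v_e = Isp · g₀ = 365 × 9.8 = 3577.0 m/s.
By the Tsiolkovsky rocket equation, Δv = v_e · ln(254,400/25,266.6) = 3577.0 × ln(10.07) = 3577.0 × 2.3094 ≈ 8261 m/s.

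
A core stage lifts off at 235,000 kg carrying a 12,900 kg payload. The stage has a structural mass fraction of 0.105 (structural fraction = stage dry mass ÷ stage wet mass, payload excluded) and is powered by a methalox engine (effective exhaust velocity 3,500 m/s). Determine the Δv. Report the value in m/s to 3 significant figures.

Stage wet mass = m₀ − payload = 235,000 − 12,900 = 222,100 kg.
Stage dry mass = ε × stage wet mass = 0.105 × 222,100 = 23,320.5 kg.
Burnout mass m_f = stage dry + payload = 23,320.5 + 12,900 = 36,220.5 kg.
From the ideal rocket equation, Δv = v_e · ln(235,000/36,220.5) = 3500.0 × ln(6.488) = 3500.0 × 1.8700 ≈ 6545 m/s.

Δv ≈ 6540 m/s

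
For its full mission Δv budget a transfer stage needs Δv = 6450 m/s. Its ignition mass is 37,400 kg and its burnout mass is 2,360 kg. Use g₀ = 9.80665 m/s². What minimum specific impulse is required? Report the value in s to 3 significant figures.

Isp ≈ 238 s

ln(m₀/m_f) = ln(37400/2360) = ln(15.85) = 2.7630.
v_e = Δv / ln(m₀/m_f) = 6450 / 2.7630 = 2334.4 m/s.
Isp = v_e / g₀ = 2334.4 / 9.80665 = 238.0 s.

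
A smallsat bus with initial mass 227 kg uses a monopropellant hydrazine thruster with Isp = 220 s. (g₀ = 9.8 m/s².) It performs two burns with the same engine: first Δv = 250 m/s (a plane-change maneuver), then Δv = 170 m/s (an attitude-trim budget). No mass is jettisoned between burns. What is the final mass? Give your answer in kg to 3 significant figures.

final mass ≈ 187 kg

v_e = Isp · g₀ = 220 × 9.8 = 2156.0 m/s.
After the first burn: m = 227 × exp(−250/2156.0) = 227 × 0.89051 = 202.146 kg.
After the second burn: m = 202.146 × exp(−170/2156.0) = 202.146 × 0.92418 = 186.819 kg.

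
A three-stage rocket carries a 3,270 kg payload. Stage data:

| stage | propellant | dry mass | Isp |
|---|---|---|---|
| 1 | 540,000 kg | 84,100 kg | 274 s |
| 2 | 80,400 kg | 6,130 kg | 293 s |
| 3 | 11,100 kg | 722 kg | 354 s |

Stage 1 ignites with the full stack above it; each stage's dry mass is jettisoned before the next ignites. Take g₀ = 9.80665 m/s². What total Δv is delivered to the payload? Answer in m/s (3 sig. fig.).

Δv ≈ 12800 m/s

Ignition mass of stage 1 = 540,000+84,100 + 80,400+6,130 + 11,100+722 + 3,270 = 725,722 kg.
Stage 1: m₀ = 725,722 kg, m_f = 725,722 − 540,000 = 185,722 kg; Δv = 274×9.80665×ln(3.908) = 2687.0×1.3629 ≈ 3662 m/s.
Stage 2: m₀ = 101,622 kg, m_f = 101,622 − 80,400 = 21,222 kg; Δv = 293×9.80665×ln(4.789) = 2873.3×1.5662 ≈ 4500 m/s.
Stage 3: m₀ = 15,092 kg, m_f = 15,092 − 11,100 = 3,992 kg; Δv = 354×9.80665×ln(3.781) = 3471.6×1.3299 ≈ 4617 m/s.
Total Δv = 3662 + 4500 + 4617 = 12779 m/s.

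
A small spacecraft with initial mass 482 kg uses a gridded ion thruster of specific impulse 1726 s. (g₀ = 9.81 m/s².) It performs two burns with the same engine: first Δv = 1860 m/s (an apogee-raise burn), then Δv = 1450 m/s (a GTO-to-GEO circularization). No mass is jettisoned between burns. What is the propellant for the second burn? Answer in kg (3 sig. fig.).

v_e = Isp · g₀ = 1726 × 9.81 = 16932.1 m/s.
After the first burn: m = 482 × exp(−1860/16932.1) = 482 × 0.89597 = 431.858 kg.
After the second burn: m = 431.858 × exp(−1450/16932.1) = 431.858 × 0.91793 = 396.415 kg.
Second-burn propellant = 431.858 − 396.415 = 35.443 kg.

propellant for the second burn ≈ 35.4 kg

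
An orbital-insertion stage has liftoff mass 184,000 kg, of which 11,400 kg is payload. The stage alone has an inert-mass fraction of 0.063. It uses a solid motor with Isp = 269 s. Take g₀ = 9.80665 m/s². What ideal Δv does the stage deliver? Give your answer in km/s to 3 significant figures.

Δv ≈ 5.57 km/s

Stage wet mass = m₀ − payload = 184,000 − 11,400 = 172,600 kg.
Stage dry mass = ε × stage wet mass = 0.063 × 172,600 = 10,873.8 kg.
Burnout mass m_f = stage dry + payload = 10,873.8 + 11,400 = 22,273.8 kg.
v_e = Isp · g₀ = 269 × 9.80665 = 2638.0 m/s.
Δv = v_e · ln(184,000/22,273.8) = 2638.0 × ln(8.261) = 2638.0 × 2.1115 ≈ 5570 m/s.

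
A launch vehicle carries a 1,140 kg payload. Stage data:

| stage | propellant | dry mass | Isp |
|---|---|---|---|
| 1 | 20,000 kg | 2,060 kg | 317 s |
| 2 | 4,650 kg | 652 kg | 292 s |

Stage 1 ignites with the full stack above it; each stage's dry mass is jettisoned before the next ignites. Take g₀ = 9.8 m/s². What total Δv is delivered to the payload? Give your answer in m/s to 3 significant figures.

Ignition mass of stage 1 = 20,000+2,060 + 4,650+652 + 1,140 = 28,502 kg.
Stage 1: m₀ = 28,502 kg, m_f = 28,502 − 20,000 = 8,502 kg; Δv = 317×9.8×ln(3.352) = 3106.6×1.2097 ≈ 3758 m/s.
Stage 2: m₀ = 6,442 kg, m_f = 6,442 − 4,650 = 1,792 kg; Δv = 292×9.8×ln(3.595) = 2861.6×1.2795 ≈ 3661 m/s.
Total Δv = 3758 + 3661 = 7419 m/s.

Δv ≈ 7420 m/s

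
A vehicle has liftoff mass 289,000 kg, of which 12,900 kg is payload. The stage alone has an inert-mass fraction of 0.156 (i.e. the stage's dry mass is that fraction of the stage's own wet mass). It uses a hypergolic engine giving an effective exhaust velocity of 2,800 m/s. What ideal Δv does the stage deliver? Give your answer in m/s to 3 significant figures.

Δv ≈ 4600 m/s

Stage wet mass = m₀ − payload = 289,000 − 12,900 = 276,100 kg.
Stage dry mass = ε × stage wet mass = 0.156 × 276,100 = 43,071.6 kg.
Burnout mass m_f = stage dry + payload = 43,071.6 + 12,900 = 55,971.6 kg.
By the Tsiolkovsky rocket equation, Δv = v_e · ln(289,000/55,971.6) = 2800.0 × ln(5.163) = 2800.0 × 1.6416 ≈ 4596 m/s.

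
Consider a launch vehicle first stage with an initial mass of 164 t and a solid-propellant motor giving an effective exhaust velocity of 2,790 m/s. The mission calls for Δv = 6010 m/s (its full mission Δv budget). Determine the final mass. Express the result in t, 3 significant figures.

Using Δv = v_e ln(m₀/m_f): m₀/m_f = exp(Δv / v_e) = exp(6010 / 2790.0) = exp(2.1541) = 8.6203.
m_f = m₀ / 8.6203 = 164 / 8.6203 = 19.0249 t.

final mass ≈ 19.0 t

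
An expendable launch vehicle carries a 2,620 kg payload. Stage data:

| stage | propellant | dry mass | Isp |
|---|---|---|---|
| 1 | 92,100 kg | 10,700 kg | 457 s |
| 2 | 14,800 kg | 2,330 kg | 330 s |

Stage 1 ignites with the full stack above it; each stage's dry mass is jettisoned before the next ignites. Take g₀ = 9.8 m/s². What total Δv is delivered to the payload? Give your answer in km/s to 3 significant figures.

Δv ≈ 10.7 km/s

Ignition mass of stage 1 = 92,100+10,700 + 14,800+2,330 + 2,620 = 122,550 kg.
Stage 1: m₀ = 122,550 kg, m_f = 122,550 − 92,100 = 30,450 kg; Δv = 457×9.8×ln(4.025) = 4478.6×1.3924 ≈ 6236 m/s.
Stage 2: m₀ = 19,750 kg, m_f = 19,750 − 14,800 = 4,950 kg; Δv = 330×9.8×ln(3.99) = 3234.0×1.3838 ≈ 4475 m/s.
Total Δv = 6236 + 4475 = 10711 m/s.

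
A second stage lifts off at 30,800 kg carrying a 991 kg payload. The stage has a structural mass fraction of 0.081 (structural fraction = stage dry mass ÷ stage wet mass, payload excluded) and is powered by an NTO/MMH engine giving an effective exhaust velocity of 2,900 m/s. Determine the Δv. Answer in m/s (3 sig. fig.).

Stage wet mass = m₀ − payload = 30,800 − 991 = 29,809 kg.
Stage dry mass = ε × stage wet mass = 0.081 × 29,809 = 2,414.53 kg.
Burnout mass m_f = stage dry + payload = 2,414.53 + 991 = 3,405.53 kg.
From the ideal rocket equation, Δv = v_e · ln(30,800/3,405.53) = 2900.0 × ln(9.044) = 2900.0 × 2.2021 ≈ 6386 m/s.

Δv ≈ 6390 m/s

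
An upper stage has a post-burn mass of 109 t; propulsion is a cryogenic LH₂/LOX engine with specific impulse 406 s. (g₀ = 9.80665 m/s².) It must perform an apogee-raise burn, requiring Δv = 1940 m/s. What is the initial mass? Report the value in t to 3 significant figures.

initial mass ≈ 177 t

v_e = Isp · g₀ = 406 × 9.80665 = 3981.5 m/s.
m₀/m_f = exp(Δv / v_e) = exp(1940 / 3981.5) = exp(0.4873) = 1.6278.
m₀ = m_f × 1.6278 = 109 × 1.6278 = 177.43 t.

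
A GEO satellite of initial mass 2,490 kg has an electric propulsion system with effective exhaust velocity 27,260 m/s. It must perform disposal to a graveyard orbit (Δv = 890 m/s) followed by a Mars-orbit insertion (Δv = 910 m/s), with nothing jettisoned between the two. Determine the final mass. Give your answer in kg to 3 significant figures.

After the first burn: m = 2490 × exp(−890/27260.0) = 2490 × 0.96788 = 2,410.02 kg.
After the second burn: m = 2,410.02 × exp(−910/27260.0) = 2,410.02 × 0.96717 = 2,330.9 kg.

final mass ≈ 2330 kg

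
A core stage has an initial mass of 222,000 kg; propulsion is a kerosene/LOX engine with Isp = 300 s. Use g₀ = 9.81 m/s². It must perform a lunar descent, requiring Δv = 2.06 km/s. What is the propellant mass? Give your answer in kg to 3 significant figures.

propellant mass ≈ 112000 kg

v_e = Isp · g₀ = 300 × 9.81 = 2943.0 m/s.
Rocket equation: m₀/m_f = exp(Δv / v_e) = exp(2060 / 2943.0) = exp(0.7000) = 2.0137.
m_f = 222,000 / 2.0137 = 110,245 kg, so propellant = m₀ − m_f = 222,000 − 110,245 = 111,755 kg.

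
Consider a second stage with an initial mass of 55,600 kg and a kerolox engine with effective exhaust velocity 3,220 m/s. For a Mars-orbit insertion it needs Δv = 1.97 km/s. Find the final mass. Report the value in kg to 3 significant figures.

final mass ≈ 30200 kg

From the ideal rocket equation, m₀/m_f = exp(Δv / v_e) = exp(1970 / 3220.0) = exp(0.6118) = 1.8437.
m_f = m₀ / 1.8437 = 55,600 / 1.8437 = 30,156.8 kg.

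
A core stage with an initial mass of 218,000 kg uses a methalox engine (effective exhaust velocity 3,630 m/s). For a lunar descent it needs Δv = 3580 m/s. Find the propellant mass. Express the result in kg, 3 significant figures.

propellant mass ≈ 137000 kg

Rocket equation: m₀/m_f = exp(Δv / v_e) = exp(3580 / 3630.0) = exp(0.9862) = 2.6811.
m_f = 218,000 / 2.6811 = 81,309.9 kg, so propellant = m₀ − m_f = 218,000 − 81,309.9 = 136,690.1 kg.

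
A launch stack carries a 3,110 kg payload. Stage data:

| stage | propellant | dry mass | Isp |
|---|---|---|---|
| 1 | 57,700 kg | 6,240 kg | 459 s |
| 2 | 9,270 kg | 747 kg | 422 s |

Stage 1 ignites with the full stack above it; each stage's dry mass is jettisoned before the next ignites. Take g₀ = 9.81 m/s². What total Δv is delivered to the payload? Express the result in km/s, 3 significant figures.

Ignition mass of stage 1 = 57,700+6,240 + 9,270+747 + 3,110 = 77,067 kg.
Stage 1: m₀ = 77,067 kg, m_f = 77,067 − 57,700 = 19,367 kg; Δv = 459×9.81×ln(3.979) = 4502.8×1.3811 ≈ 6219 m/s.
Stage 2: m₀ = 13,127 kg, m_f = 13,127 − 9,270 = 3,857 kg; Δv = 422×9.81×ln(3.403) = 4139.8×1.2248 ≈ 5070 m/s.
Total Δv = 6219 + 5070 = 11289 m/s.

Δv ≈ 11.3 km/s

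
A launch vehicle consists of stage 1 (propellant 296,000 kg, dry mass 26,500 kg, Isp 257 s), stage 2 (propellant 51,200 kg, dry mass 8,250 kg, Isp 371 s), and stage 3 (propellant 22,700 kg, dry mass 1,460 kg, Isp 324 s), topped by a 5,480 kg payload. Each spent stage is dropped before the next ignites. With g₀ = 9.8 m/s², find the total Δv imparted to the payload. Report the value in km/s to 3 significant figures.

Δv ≈ 10.9 km/s

Ignition mass of stage 1 = 296,000+26,500 + 51,200+8,250 + 22,700+1,460 + 5,480 = 411,590 kg.
Stage 1: m₀ = 411,590 kg, m_f = 411,590 − 296,000 = 115,590 kg; Δv = 257×9.8×ln(3.561) = 2518.6×1.2700 ≈ 3199 m/s.
Stage 2: m₀ = 89,090 kg, m_f = 89,090 − 51,200 = 37,890 kg; Δv = 371×9.8×ln(2.351) = 3635.8×0.8550 ≈ 3108 m/s.
Stage 3: m₀ = 29,640 kg, m_f = 29,640 − 22,700 = 6,940 kg; Δv = 324×9.8×ln(4.271) = 3175.2×1.4518 ≈ 4610 m/s.
Total Δv = 3199 + 3108 + 4610 = 10917 m/s.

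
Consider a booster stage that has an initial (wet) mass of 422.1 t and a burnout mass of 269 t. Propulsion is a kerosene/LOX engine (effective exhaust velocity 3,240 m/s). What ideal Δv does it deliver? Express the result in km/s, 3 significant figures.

From the ideal rocket equation, Δv = v_e · ln(m₀/m_f) = 3240.0 × ln(1.569) = 3240.0 × 0.4505 ≈ 1459.7 m/s.

Δv ≈ 1.46 km/s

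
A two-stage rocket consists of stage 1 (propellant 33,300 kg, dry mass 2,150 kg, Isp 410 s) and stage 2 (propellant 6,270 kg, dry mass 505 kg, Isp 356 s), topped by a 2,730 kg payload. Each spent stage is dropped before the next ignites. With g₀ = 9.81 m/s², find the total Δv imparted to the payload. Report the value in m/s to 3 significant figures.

Δv ≈ 9190 m/s

Ignition mass of stage 1 = 33,300+2,150 + 6,270+505 + 2,730 = 44,955 kg.
Stage 1: m₀ = 44,955 kg, m_f = 44,955 − 33,300 = 11,655 kg; Δv = 410×9.81×ln(3.857) = 4022.1×1.3499 ≈ 5430 m/s.
Stage 2: m₀ = 9,505 kg, m_f = 9,505 − 6,270 = 3,235 kg; Δv = 356×9.81×ln(2.938) = 3492.4×1.0778 ≈ 3764 m/s.
Total Δv = 5430 + 3764 = 9194 m/s.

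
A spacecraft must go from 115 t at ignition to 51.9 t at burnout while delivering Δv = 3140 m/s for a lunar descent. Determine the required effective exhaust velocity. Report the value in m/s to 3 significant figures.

ln(m₀/m_f) = ln(115000/51900) = ln(2.216) = 0.7956.
v_e = Δv / ln(m₀/m_f) = 3140 / 0.7956 = 3946.6 m/s.

v_e ≈ 3950 m/s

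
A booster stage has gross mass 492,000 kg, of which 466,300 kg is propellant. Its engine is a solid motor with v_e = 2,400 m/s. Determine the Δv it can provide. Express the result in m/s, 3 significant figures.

m_f = m₀ − m_prop = 492,000 − 466,300 = 25,700 kg.
By the Tsiolkovsky rocket equation, Δv = v_e · ln(m₀/m_f) = 2400.0 × ln(19.14) = 2400.0 × 2.9520 ≈ 7084.8 m/s.

Δv ≈ 7080 m/s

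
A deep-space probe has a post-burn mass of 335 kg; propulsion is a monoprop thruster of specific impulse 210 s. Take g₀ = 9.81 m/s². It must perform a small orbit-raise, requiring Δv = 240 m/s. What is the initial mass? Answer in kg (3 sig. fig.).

v_e = Isp · g₀ = 210 × 9.81 = 2060.1 m/s.
By the Tsiolkovsky rocket equation, m₀/m_f = exp(Δv / v_e) = exp(240 / 2060.1) = exp(0.1165) = 1.1236.
m₀ = m_f × 1.1236 = 335 × 1.1236 = 376.406 kg.

initial mass ≈ 376 kg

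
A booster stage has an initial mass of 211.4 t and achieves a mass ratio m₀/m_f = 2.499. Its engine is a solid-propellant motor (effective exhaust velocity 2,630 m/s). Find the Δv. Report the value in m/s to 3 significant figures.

Δv ≈ 2410 m/s

By the Tsiolkovsky rocket equation, Δv = v_e · ln(2.499) = 2630.0 × 0.9159 ≈ 2408.8 m/s.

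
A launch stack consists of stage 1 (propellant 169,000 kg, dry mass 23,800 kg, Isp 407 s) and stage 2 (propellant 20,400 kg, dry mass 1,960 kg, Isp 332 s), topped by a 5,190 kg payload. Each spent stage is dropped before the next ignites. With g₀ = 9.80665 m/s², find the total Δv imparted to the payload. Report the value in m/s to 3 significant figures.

Δv ≈ 10200 m/s

Ignition mass of stage 1 = 169,000+23,800 + 20,400+1,960 + 5,190 = 220,350 kg.
Stage 1: m₀ = 220,350 kg, m_f = 220,350 − 169,000 = 51,350 kg; Δv = 407×9.80665×ln(4.291) = 3991.3×1.4566 ≈ 5814 m/s.
Stage 2: m₀ = 27,550 kg, m_f = 27,550 − 20,400 = 7,150 kg; Δv = 332×9.80665×ln(3.853) = 3255.8×1.3489 ≈ 4392 m/s.
Total Δv = 5814 + 4392 = 10206 m/s.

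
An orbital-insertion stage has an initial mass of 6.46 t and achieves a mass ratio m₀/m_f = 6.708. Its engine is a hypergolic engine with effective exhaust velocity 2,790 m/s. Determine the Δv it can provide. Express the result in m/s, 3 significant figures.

By the Tsiolkovsky rocket equation, Δv = v_e · ln(6.708) = 2790.0 × 1.9033 ≈ 5310.2 m/s.

Δv ≈ 5310 m/s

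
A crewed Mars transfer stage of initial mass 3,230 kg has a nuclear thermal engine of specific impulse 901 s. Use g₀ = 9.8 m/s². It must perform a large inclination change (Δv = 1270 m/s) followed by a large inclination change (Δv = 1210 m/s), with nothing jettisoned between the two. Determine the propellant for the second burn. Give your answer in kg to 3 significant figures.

propellant for the second burn ≈ 358 kg

v_e = Isp · g₀ = 901 × 9.8 = 8829.8 m/s.
After the first burn: m = 3230 × exp(−1270/8829.8) = 3230 × 0.86603 = 2,797.28 kg.
After the second burn: m = 2,797.28 × exp(−1210/8829.8) = 2,797.28 × 0.87194 = 2,439.06 kg.
Second-burn propellant = 2,797.28 − 2,439.06 = 358.22 kg.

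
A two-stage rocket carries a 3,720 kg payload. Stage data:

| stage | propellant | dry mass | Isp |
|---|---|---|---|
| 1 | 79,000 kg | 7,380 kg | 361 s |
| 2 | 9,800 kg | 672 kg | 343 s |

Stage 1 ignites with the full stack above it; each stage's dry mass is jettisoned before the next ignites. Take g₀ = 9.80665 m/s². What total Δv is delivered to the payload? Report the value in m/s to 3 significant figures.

Ignition mass of stage 1 = 79,000+7,380 + 9,800+672 + 3,720 = 100,572 kg.
Stage 1: m₀ = 100,572 kg, m_f = 100,572 − 79,000 = 21,572 kg; Δv = 361×9.80665×ln(4.662) = 3540.2×1.5395 ≈ 5450 m/s.
Stage 2: m₀ = 14,192 kg, m_f = 14,192 − 9,800 = 4,392 kg; Δv = 343×9.80665×ln(3.231) = 3363.7×1.1729 ≈ 3945 m/s.
Total Δv = 5450 + 3945 = 9395 m/s.

Δv ≈ 9400 m/s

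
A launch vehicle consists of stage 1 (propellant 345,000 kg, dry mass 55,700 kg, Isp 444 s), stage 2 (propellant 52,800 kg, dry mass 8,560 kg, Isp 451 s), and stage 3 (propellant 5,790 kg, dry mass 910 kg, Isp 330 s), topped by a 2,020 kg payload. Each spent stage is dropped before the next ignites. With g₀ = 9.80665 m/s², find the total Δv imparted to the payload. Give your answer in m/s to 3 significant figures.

Δv ≈ 15500 m/s

Ignition mass of stage 1 = 345,000+55,700 + 52,800+8,560 + 5,790+910 + 2,020 = 470,780 kg.
Stage 1: m₀ = 470,780 kg, m_f = 470,780 − 345,000 = 125,780 kg; Δv = 444×9.80665×ln(3.743) = 4354.2×1.3199 ≈ 5747 m/s.
Stage 2: m₀ = 70,080 kg, m_f = 70,080 − 52,800 = 17,280 kg; Δv = 451×9.80665×ln(4.056) = 4422.8×1.4001 ≈ 6192 m/s.
Stage 3: m₀ = 8,720 kg, m_f = 8,720 − 5,790 = 2,930 kg; Δv = 330×9.80665×ln(2.976) = 3236.2×1.0906 ≈ 3529 m/s.
Total Δv = 5747 + 6192 + 3529 = 15468 m/s.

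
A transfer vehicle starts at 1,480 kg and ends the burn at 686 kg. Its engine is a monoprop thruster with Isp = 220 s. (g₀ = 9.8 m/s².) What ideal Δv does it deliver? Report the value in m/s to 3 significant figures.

Δv ≈ 1660 m/s

v_e = Isp · g₀ = 220 × 9.8 = 2156.0 m/s.
Δv = v_e · ln(m₀/m_f) = 2156.0 × ln(2.157) = 2156.0 × 0.7689 ≈ 1657.8 m/s.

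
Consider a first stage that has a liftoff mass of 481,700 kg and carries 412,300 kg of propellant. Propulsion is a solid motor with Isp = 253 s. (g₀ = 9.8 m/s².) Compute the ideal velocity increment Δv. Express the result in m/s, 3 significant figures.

Δv ≈ 4800 m/s

v_e = Isp · g₀ = 253 × 9.8 = 2479.4 m/s.
m_f = m₀ − m_prop = 481,700 − 412,300 = 69,400 kg.
From the ideal rocket equation, Δv = v_e · ln(m₀/m_f) = 2479.4 × ln(6.941) = 2479.4 × 1.9374 ≈ 4803.7 m/s.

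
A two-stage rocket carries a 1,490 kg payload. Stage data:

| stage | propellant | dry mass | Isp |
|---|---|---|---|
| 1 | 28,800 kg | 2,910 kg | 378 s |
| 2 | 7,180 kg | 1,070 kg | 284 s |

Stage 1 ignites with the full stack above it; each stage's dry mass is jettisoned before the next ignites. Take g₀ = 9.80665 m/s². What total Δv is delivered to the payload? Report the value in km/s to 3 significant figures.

Δv ≈ 8.12 km/s

Ignition mass of stage 1 = 28,800+2,910 + 7,180+1,070 + 1,490 = 41,450 kg.
Stage 1: m₀ = 41,450 kg, m_f = 41,450 − 28,800 = 12,650 kg; Δv = 378×9.80665×ln(3.277) = 3706.9×1.1868 ≈ 4399 m/s.
Stage 2: m₀ = 9,740 kg, m_f = 9,740 − 7,180 = 2,560 kg; Δv = 284×9.80665×ln(3.805) = 2785.1×1.3362 ≈ 3722 m/s.
Total Δv = 4399 + 3722 = 8121 m/s.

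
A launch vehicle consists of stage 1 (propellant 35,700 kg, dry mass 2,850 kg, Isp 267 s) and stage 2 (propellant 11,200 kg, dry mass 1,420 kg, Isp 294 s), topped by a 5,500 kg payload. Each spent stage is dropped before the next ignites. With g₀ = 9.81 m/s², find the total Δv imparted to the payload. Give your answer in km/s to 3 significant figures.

Δv ≈ 5.38 km/s

Ignition mass of stage 1 = 35,700+2,850 + 11,200+1,420 + 5,500 = 56,670 kg.
Stage 1: m₀ = 56,670 kg, m_f = 56,670 − 35,700 = 20,970 kg; Δv = 267×9.81×ln(2.702) = 2619.3×0.9942 ≈ 2604 m/s.
Stage 2: m₀ = 18,120 kg, m_f = 18,120 − 11,200 = 6,920 kg; Δv = 294×9.81×ln(2.618) = 2884.1×0.9626 ≈ 2776 m/s.
Total Δv = 2604 + 2776 = 5380 m/s.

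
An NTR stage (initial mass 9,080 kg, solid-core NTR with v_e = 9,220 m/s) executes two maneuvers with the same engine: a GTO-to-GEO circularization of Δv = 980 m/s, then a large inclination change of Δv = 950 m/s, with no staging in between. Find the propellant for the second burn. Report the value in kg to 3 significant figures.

propellant for the second burn ≈ 799 kg

After the first burn: m = 9080 × exp(−980/9220.0) = 9080 × 0.89916 = 8,164.37 kg.
After the second burn: m = 8,164.37 × exp(−950/9220.0) = 8,164.37 × 0.90209 = 7,365 kg.
Second-burn propellant = 8,164.37 − 7,365 = 799.37 kg.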